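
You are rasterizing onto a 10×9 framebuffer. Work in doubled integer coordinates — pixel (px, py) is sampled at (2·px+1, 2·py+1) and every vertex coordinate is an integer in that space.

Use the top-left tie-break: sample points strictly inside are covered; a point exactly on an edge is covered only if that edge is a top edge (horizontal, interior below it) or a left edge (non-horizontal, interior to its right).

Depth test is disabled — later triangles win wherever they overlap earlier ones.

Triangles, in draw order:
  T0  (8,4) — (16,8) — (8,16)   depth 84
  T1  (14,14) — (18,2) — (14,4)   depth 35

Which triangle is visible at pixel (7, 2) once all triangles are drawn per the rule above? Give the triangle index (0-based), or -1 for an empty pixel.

T0:
  2·area = 96
  edge (8, 4)→(16, 8): d=(8,4) right/bottom  bias=-1
  edge (16, 8)→(8, 16): d=(-8,8) right/bottom  bias=-1
  edge (8, 16)→(8, 4): d=(0,-12) top-left  bias=+0
    (4,2)@(9, 5): e=[4,80,12] → X
    (5,2)@(11, 5): e=[-4,64,36] → .
    (9,2)@(19, 5): e=[-36,0,132] → .  [on edge]
    (4,3)@(9, 7): e=[20,64,12] → X
    (5,3)@(11, 7): e=[12,48,36] → X
    (6,3)@(13, 7): e=[4,32,60] → X
    (7,3)@(15, 7): e=[-4,16,84] → .
    (8,3)@(17, 7): e=[-12,0,108] → .  [on edge]
    (4,4)@(9, 9): e=[36,48,12] → X
    (7,4)@(15, 9): e=[12,0,84] → .  [on edge]
    (4,5)@(9, 11): e=[52,32,12] → X
    (6,5)@(13, 11): e=[36,0,60] → .  [on edge]
    (5,6)@(11, 13): e=[60,0,36] → .  [on edge]
    (4,7)@(9, 15): e=[84,0,12] → .  [on edge]
    (3,8)@(7, 17): e=[108,0,-12] → .  [on edge]
  covered (10 px):
    . . . . . . . . . .
    . . . . . . . . . .
    . . . . X . . . . .
    . . . . X X X . . .
    . . . . X X X . . .
    . . . . X X . . . .
    . . . . X . . . . .
    . . . . . . . . . .
    . . . . . . . . . .
T1:
  2·area = 40  (B↔C swapped to make it positive)
  edge (14, 14)→(14, 4): d=(0,-10) top-left  bias=+0
  edge (14, 4)→(18, 2): d=(4,-2) top-left  bias=+0
  edge (18, 2)→(14, 14): d=(-4,12) right/bottom  bias=-1
    (8,1)@(17, 3): e=[30,2,8] → X
    (9,1)@(19, 3): e=[50,6,-16] → .
    (7,2)@(15, 5): e=[10,6,24] → X
    (8,2)@(17, 5): e=[30,10,0] → .  [on edge]
    (7,3)@(15, 7): e=[10,14,16] → X
    (8,3)@(17, 7): e=[30,18,-8] → .
    (7,4)@(15, 9): e=[10,22,8] → X
    (8,4)@(17, 9): e=[30,26,-16] → .
    (7,5)@(15, 11): e=[10,30,0] → .  [on edge]
    (6,8)@(13, 17): e=[-10,50,0] → .  [on edge]
  covered (4 px):
    . . . . . . . . . .
    . . . . . . . . X .
    . . . . . . . X . .
    . . . . . . . X . .
    . . . . . . . X . .
    . . . . . . . . . .
    . . . . . . . . . .
    . . . . . . . . . .
    . . . . . . . . . .

Z-buffer (winner per pixel, '.' = empty):
  . . . . . . . . . .
  . . . . . . . . 1 .
  . . . . 0 . . 1 . .
  . . . . 0 0 0 1 . .
  . . . . 0 0 0 1 . .
  . . . . 0 0 . . . .
  . . . . 0 . . . . .
  . . . . . . . . . .
  . . . . . . . . . .

Final: 1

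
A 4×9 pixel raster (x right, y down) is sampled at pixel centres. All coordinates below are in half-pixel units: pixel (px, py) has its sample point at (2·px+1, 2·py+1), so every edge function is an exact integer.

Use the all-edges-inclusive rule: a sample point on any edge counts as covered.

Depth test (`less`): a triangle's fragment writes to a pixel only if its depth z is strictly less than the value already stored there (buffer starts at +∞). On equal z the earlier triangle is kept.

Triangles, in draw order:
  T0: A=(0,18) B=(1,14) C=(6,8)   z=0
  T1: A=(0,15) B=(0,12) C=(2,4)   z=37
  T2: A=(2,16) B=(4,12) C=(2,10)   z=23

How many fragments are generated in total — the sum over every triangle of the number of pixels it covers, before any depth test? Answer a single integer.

T0:
  2·area = 14
  edge (0, 18)→(1, 14): d=(1,-4) inclusive
  edge (1, 14)→(6, 8): d=(5,-6) inclusive
  edge (6, 8)→(0, 18): d=(-6,10) inclusive
    (1,6)@(3, 13): e=[7,7,0] → X  [on edge]
    (2,6)@(5, 13): e=[15,19,-20] → .
    (0,7)@(1, 15): e=[1,5,8] → X
    (1,7)@(3, 15): e=[9,17,-12] → .
    (0,8)@(1, 17): e=[3,15,-4] → .
  covered (2 px):
    . . . .
    . . . .
    . . . .
    . . . .
    . . . .
    . . . .
    . X . .
    X . . .
    . . . .
T1:
  2·area = 6
  edge (0, 15)→(0, 12): d=(0,-3) inclusive
  edge (0, 12)→(2, 4): d=(2,-8) inclusive
  edge (2, 4)→(0, 15): d=(-2,11) inclusive
    (0,4)@(1, 9): e=[3,2,1] → X
    (1,4)@(3, 9): e=[9,18,-21] → .
    (0,5)@(1, 11): e=[3,6,-3] → .
  covered (1 px):
    . . . .
    . . . .
    . . . .
    . . . .
    X . . .
    . . . .
    . . . .
    . . . .
    . . . .
T2:
  2·area = 12  (B↔C swapped to make it positive)
  edge (2, 16)→(2, 10): d=(0,-6) inclusive
  edge (2, 10)→(4, 12): d=(2,2) inclusive
  edge (4, 12)→(2, 16): d=(-2,4) inclusive
    (0,4)@(1, 9): e=[-6,0,18] → .  [on edge]
    (1,5)@(3, 11): e=[6,0,6] → X  [on edge]
    (2,5)@(5, 11): e=[18,-4,-2] → .
    (1,6)@(3, 13): e=[6,4,2] → X
    (2,6)@(5, 13): e=[18,0,-6] → .  [on edge]
    (1,7)@(3, 15): e=[6,8,-2] → .
    (3,7)@(7, 15): e=[30,0,-18] → .  [on edge]
  covered (2 px):
    . . . .
    . . . .
    . . . .
    . . . .
    . . . .
    . X . .
    . X . .
    . . . .
    . . . .

Result: 5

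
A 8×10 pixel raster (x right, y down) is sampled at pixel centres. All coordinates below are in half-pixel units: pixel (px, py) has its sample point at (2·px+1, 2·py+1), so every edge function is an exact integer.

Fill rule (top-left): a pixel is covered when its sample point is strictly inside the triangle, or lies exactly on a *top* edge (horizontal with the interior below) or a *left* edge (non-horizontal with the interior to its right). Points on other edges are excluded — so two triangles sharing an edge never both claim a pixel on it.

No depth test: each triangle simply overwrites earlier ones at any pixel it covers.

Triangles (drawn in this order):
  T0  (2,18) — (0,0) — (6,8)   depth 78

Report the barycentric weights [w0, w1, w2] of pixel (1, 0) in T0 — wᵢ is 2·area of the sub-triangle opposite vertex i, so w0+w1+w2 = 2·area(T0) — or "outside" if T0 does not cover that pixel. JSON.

T0:
  2·area = 92
  edge (2, 18)→(0, 0): d=(-2,-18) top-left  bias=+0
  edge (0, 0)→(6, 8): d=(6,8) right/bottom  bias=-1
  edge (6, 8)→(2, 18): d=(-4,10) right/bottom  bias=-1
    (0,1)@(1, 3): e=[12,10,70] → X
    (1,1)@(3, 3): e=[48,-6,50] → .
    (0,2)@(1, 5): e=[8,22,62] → X
    (1,2)@(3, 5): e=[44,6,42] → X
    (2,2)@(5, 5): e=[80,-10,22] → .
    (0,3)@(1, 7): e=[4,34,54] → X
    (2,3)@(5, 7): e=[76,2,14] → X
    (3,3)@(7, 7): e=[112,-14,-6] → .
    (0,4)@(1, 9): e=[0,46,46] → X  [on edge]
    (3,4)@(7, 9): e=[108,-2,-14] → .
    (0,5)@(1, 11): e=[-4,58,38] → .
    (1,5)@(3, 11): e=[32,42,18] → X
  covered (12 px):
    . . . . . . . .
    X . . . . . . .
    X X . . . . . .
    X X X . . . . .
    X X X . . . . .
    . X . . . . . .
    . X . . . . . .
    . X . . . . . .
    . . . . . . . .
    . . . . . . . .

Result: "outside"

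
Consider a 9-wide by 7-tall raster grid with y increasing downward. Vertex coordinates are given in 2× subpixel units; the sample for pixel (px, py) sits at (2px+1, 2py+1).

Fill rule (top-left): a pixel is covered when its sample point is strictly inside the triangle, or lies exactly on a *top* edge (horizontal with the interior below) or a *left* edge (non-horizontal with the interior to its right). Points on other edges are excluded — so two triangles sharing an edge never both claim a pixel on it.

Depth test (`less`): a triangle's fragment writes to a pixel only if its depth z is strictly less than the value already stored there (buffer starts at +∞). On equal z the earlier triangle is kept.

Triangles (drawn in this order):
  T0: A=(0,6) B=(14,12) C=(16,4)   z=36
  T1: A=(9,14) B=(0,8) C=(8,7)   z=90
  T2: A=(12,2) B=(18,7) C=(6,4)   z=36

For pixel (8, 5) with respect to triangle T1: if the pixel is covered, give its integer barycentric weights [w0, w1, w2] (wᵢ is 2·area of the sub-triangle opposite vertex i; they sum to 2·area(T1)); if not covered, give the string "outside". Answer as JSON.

T0:
  2·area = 124  (B↔C swapped to make it positive)
  edge (0, 6)→(16, 4): d=(16,-2) top-left  bias=+0
  edge (16, 4)→(14, 12): d=(-2,8) right/bottom  bias=-1
  edge (14, 12)→(0, 6): d=(-14,-6) top-left  bias=+0
    (4,2)@(9, 5): e=[2,54,68] → █
    (5,2)@(11, 5): e=[6,38,80] → █
    (6,2)@(13, 5): e=[10,22,92] → █
    (7,2)@(15, 5): e=[14,6,104] → █
    (8,2)@(17, 5): e=[18,-10,116] → ·
    (1,3)@(3, 7): e=[22,98,4] → █
    (2,3)@(5, 7): e=[26,82,16] → █
    (3,3)@(7, 7): e=[30,66,28] → █
    (8,3)@(17, 7): e=[50,-14,88] → ·
    (1,4)@(3, 9): e=[54,94,-24] → ·
    (2,4)@(5, 9): e=[58,78,-12] → ·
    (3,4)@(7, 9): e=[62,62,0] → █  [on edge]
  covered (16 px):
    · · · · · · · · ·
    · · · · · · · · ·
    · · · · █ █ █ █ ·
    · █ █ █ █ █ █ █ ·
    · · · █ █ █ █ · ·
    · · · · · · █ · ·
    · · · · · · · · ·
T1:
  2·area = 57
  edge (9, 14)→(0, 8): d=(-9,-6) top-left  bias=+0
  edge (0, 8)→(8, 7): d=(8,-1) top-left  bias=+0
  edge (8, 7)→(9, 14): d=(1,7) right/bottom  bias=-1
    (1,4)@(3, 9): e=[9,11,37] → █
    (2,4)@(5, 9): e=[21,13,23] → █
    (3,4)@(7, 9): e=[33,15,9] → █
    (4,4)@(9, 9): e=[45,17,-5] → ·
    (1,5)@(3, 11): e=[-9,27,39] → ·
    (2,5)@(5, 11): e=[3,29,25] → █
    (4,5)@(9, 11): e=[27,33,-3] → ·
    (2,6)@(5, 13): e=[-15,45,27] → ·
    (3,6)@(7, 13): e=[-3,47,13] → ·
  covered (5 px):
    · · · · · · · · ·
    · · · · · · · · ·
    · · · · · · · · ·
    · · · · · · · · ·
    · █ █ █ · · · · ·
    · · █ █ · · · · ·
    · · · · · · · · ·
T2:
  2·area = 42
  edge (12, 2)→(18, 7): d=(6,5) right/bottom  bias=-1
  edge (18, 7)→(6, 4): d=(-12,-3) top-left  bias=+0
  edge (6, 4)→(12, 2): d=(6,-2) top-left  bias=+0
    (7,0)@(15, 1): e=[-21,63,0] → ·  [on edge]
    (4,1)@(9, 3): e=[21,21,0] → █  [on edge]
    (5,1)@(11, 3): e=[11,27,4] → █
    (6,1)@(13, 3): e=[1,33,8] → █
    (7,1)@(15, 3): e=[-9,39,12] → ·
    (1,2)@(3, 5): e=[63,-21,0] → ·  [on edge]
    (4,2)@(9, 5): e=[33,-3,12] → ·
    (5,2)@(11, 5): e=[23,3,16] → █
    (7,2)@(15, 5): e=[3,15,24] → █
    (8,2)@(17, 5): e=[-7,21,28] → ·
    (5,3)@(11, 7): e=[35,-21,28] → ·
    (6,3)@(13, 7): e=[25,-15,32] → ·
  covered (6 px):
    · · · · · · · · ·
    · · · · █ █ █ · ·
    · · · · · █ █ █ ·
    · · · · · · · · ·
    · · · · · · · · ·
    · · · · · · · · ·
    · · · · · · · · ·

Final: "outside"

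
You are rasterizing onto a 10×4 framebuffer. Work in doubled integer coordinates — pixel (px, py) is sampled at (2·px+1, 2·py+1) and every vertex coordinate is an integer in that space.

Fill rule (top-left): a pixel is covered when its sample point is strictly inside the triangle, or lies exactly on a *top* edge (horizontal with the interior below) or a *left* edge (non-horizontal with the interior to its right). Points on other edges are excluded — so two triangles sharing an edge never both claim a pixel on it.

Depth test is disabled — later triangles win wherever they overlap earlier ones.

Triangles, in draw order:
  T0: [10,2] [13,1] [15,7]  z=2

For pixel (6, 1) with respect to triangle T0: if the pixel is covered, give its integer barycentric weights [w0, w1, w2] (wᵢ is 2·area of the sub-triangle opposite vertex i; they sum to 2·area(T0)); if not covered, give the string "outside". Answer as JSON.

T0:
  2·area = 20
  edge (10, 2)→(13, 1): d=(3,-1) top-left  bias=+0
  edge (13, 1)→(15, 7): d=(2,6) right/bottom  bias=-1
  edge (15, 7)→(10, 2): d=(-5,-5) top-left  bias=+0
    (4,0)@(9, 1): e=[-4,24,0] → ·  [on edge]
    (6,0)@(13, 1): e=[0,0,20] → ·  [on edge]
    (3,1)@(7, 3): e=[0,40,-20] → ·  [on edge]
    (5,1)@(11, 3): e=[4,16,0] → #  [on edge]
    (6,1)@(13, 3): e=[6,4,10] → #
    (7,1)@(15, 3): e=[8,-8,20] → ·
    (0,2)@(1, 5): e=[0,80,-60] → ·  [on edge]
    (5,2)@(11, 5): e=[10,20,-10] → ·
    (6,2)@(13, 5): e=[12,8,0] → #  [on edge]
    (7,2)@(15, 5): e=[14,-4,10] → ·
    (6,3)@(13, 7): e=[18,12,-10] → ·
    (7,3)@(15, 7): e=[20,0,0] → ·  [on edge]
  covered (3 px):
    · · · · · · · · · ·
    · · · · · # # · · ·
    · · · · · · # · · ·
    · · · · · · · · · ·

Final: [4,10,6]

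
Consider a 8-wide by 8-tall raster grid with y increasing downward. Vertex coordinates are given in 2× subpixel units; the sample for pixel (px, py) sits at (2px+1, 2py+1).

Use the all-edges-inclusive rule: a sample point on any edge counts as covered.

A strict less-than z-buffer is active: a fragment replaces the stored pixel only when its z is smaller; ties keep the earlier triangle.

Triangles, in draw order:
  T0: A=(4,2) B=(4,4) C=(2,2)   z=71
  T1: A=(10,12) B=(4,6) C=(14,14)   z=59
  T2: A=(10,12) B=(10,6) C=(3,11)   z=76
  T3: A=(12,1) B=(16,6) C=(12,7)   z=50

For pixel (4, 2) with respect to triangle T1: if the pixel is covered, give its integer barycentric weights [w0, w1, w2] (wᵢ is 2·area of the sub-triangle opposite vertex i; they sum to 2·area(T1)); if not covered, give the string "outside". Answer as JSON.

T0:
  2·area = 4
  edge (4, 2)→(4, 4): d=(0,2) inclusive
  edge (4, 4)→(2, 2): d=(-2,-2) inclusive
  edge (2, 2)→(4, 2): d=(2,0) inclusive
    (0,0)@(1, 1): e=[6,0,-2] → ·  [on edge]
    (1,1)@(3, 3): e=[2,0,2] → █  [on edge]
    (2,1)@(5, 3): e=[-2,4,2] → ·
    (1,2)@(3, 5): e=[2,-4,6] → ·
    (2,2)@(5, 5): e=[-2,0,6] → ·  [on edge]
    (3,3)@(7, 7): e=[-6,0,10] → ·  [on edge]
    (4,4)@(9, 9): e=[-10,0,14] → ·  [on edge]
    (5,5)@(11, 11): e=[-14,0,18] → ·  [on edge]
    (6,6)@(13, 13): e=[-18,0,22] → ·  [on edge]
    (7,7)@(15, 15): e=[-22,0,26] → ·  [on edge]
  covered (1 px):
    · · · · · · · ·
    · █ · · · · · ·
    · · · · · · · ·
    · · · · · · · ·
    · · · · · · · ·
    · · · · · · · ·
    · · · · · · · ·
    · · · · · · · ·
T1:
  2·area = 12
  edge (10, 12)→(4, 6): d=(-6,-6) inclusive
  edge (4, 6)→(14, 14): d=(10,8) inclusive
  edge (14, 14)→(10, 12): d=(-4,-2) inclusive
    (0,1)@(1, 3): e=[0,-6,18] → ·  [on edge]
    (1,2)@(3, 5): e=[0,-2,14] → ·  [on edge]
    (2,3)@(5, 7): e=[0,2,10] → █  [on edge]
    (3,3)@(7, 7): e=[12,-14,14] → ·
    (2,4)@(5, 9): e=[-12,22,2] → ·
    (3,4)@(7, 9): e=[0,6,6] → █  [on edge]
    (4,4)@(9, 9): e=[12,-10,10] → ·
    (3,5)@(7, 11): e=[-12,26,-2] → ·
    (4,5)@(9, 11): e=[0,10,2] → █  [on edge]
    (5,5)@(11, 11): e=[12,-6,6] → ·
    (4,6)@(9, 13): e=[-12,30,-6] → ·
    (5,6)@(11, 13): e=[0,14,-2] → ·  [on edge]
    (6,7)@(13, 15): e=[0,18,-6] → ·  [on edge]
  covered (3 px):
    · · · · · · · ·
    · · · · · · · ·
    · · · · · · · ·
    · · █ · · · · ·
    · · · █ · · · ·
    · · · · █ · · ·
    · · · · · · · ·
    · · · · · · · ·
T2:
  2·area = 42  (B↔C swapped to make it positive)
  edge (10, 12)→(3, 11): d=(-7,-1) inclusive
  edge (3, 11)→(10, 6): d=(7,-5) inclusive
  edge (10, 6)→(10, 12): d=(0,6) inclusive
    (4,3)@(9, 7): e=[34,2,6] → █
    (5,3)@(11, 7): e=[36,12,-6] → ·
    (3,4)@(7, 9): e=[18,6,18] → █
    (5,4)@(11, 9): e=[22,26,-6] → ·
    (1,5)@(3, 11): e=[0,0,42] → █  [on edge]
    (2,5)@(5, 11): e=[2,10,30] → █
    (5,5)@(11, 11): e=[8,40,-6] → ·
    (1,6)@(3, 13): e=[-14,14,42] → ·
    (2,6)@(5, 13): e=[-12,24,30] → ·
    (3,6)@(7, 13): e=[-10,34,18] → ·
    (4,6)@(9, 13): e=[-8,44,6] → ·
  covered (7 px):
    · · · · · · · ·
    · · · · · · · ·
    · · · · · · · ·
    · · · · █ · · ·
    · · · █ █ · · ·
    · █ █ █ █ · · ·
    · · · · · · · ·
    · · · · · · · ·
T3:
  2·area = 24
  edge (12, 1)→(16, 6): d=(4,5) inclusive
  edge (16, 6)→(12, 7): d=(-4,1) inclusive
  edge (12, 7)→(12, 1): d=(0,-6) inclusive
    (6,1)@(13, 3): e=[3,15,6] → █
    (7,1)@(15, 3): e=[-7,13,18] → ·
    (6,2)@(13, 5): e=[11,7,6] → █
    (7,2)@(15, 5): e=[1,5,18] → █
    (6,3)@(13, 7): e=[19,-1,6] → ·
    (7,3)@(15, 7): e=[9,-3,18] → ·
  covered (3 px):
    · · · · · · · ·
    · · · · · · █ ·
    · · · · · · █ █
    · · · · · · · ·
    · · · · · · · ·
    · · · · · · · ·
    · · · · · · · ·
    · · · · · · · ·

Final: "outside"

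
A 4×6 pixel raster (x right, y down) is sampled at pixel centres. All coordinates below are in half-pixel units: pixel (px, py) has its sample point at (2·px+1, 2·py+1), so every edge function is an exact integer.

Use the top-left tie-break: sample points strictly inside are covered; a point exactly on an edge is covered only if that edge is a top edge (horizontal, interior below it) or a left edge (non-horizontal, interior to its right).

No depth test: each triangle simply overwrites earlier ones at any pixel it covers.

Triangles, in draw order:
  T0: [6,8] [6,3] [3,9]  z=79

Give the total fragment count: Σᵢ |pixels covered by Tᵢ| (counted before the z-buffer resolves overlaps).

T0:
  2·area = 15  (B↔C swapped to make it positive)
  edge (6, 8)→(3, 9): d=(-3,1) right/bottom  bias=-1
  edge (3, 9)→(6, 3): d=(3,-6) top-left  bias=+0
  edge (6, 3)→(6, 8): d=(0,5) right/bottom  bias=-1
    (3,0)@(7, 1): e=[20,0,-5] → ·  [on edge]
    (2,2)@(5, 5): e=[10,0,5] → #  [on edge]
    (3,2)@(7, 5): e=[8,12,-5] → ·
    (2,3)@(5, 7): e=[4,6,5] → #
    (3,3)@(7, 7): e=[2,18,-5] → ·
    (1,4)@(3, 9): e=[0,0,15] → ·  [on edge]
    (2,4)@(5, 9): e=[-2,12,5] → ·
  covered (2 px):
    · · · ·
    · · · ·
    · · # ·
    · · # ·
    · · · ·
    · · · ·

Result: 2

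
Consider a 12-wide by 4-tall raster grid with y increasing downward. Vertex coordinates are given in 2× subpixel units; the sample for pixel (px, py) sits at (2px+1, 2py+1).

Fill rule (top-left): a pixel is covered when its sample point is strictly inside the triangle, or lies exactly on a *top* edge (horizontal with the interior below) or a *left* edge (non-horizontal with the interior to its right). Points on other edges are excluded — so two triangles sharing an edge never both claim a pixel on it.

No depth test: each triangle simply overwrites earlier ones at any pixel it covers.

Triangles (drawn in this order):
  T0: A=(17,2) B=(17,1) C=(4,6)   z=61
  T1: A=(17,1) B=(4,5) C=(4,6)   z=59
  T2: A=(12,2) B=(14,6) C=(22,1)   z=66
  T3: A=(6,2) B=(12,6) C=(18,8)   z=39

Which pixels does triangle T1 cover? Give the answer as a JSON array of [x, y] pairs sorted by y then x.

T0:
  2·area = 13  (B↔C swapped to make it positive)
  edge (17, 2)→(4, 6): d=(-13,4) right/bottom  bias=-1
  edge (4, 6)→(17, 1): d=(13,-5) top-left  bias=+0
  edge (17, 1)→(17, 2): d=(0,1) right/bottom  bias=-1
    (8,0)@(17, 1): e=[13,0,0] → .  [on edge]
    (6,1)@(13, 3): e=[3,6,4] → X
    (7,1)@(15, 3): e=[-5,16,2] → .
    (8,1)@(17, 3): e=[-13,26,0] → .  [on edge]
    (3,2)@(7, 5): e=[1,2,10] → X
    (4,2)@(9, 5): e=[-7,12,8] → .
    (6,2)@(13, 5): e=[-23,32,4] → .
    (8,2)@(17, 5): e=[-39,52,0] → .  [on edge]
    (3,3)@(7, 7): e=[-25,28,10] → .
    (8,3)@(17, 7): e=[-65,78,0] → .  [on edge]
  covered (2 px):
    . . . . . . . . . . . .
    . . . . . . X . . . . .
    . . . X . . . . . . . .
    . . . . . . . . . . . .
T1:
  2·area = 13  (B↔C swapped to make it positive)
  edge (17, 1)→(4, 6): d=(-13,5) right/bottom  bias=-1
  edge (4, 6)→(4, 5): d=(0,-1) top-left  bias=+0
  edge (4, 5)→(17, 1): d=(13,-4) top-left  bias=+0
    (8,0)@(17, 1): e=[0,13,0] → .  [on edge]
    (5,1)@(11, 3): e=[4,7,2] → X
    (6,1)@(13, 3): e=[-6,9,10] → .
    (2,2)@(5, 5): e=[8,1,4] → X
    (3,2)@(7, 5): e=[-2,3,12] → .
    (5,2)@(11, 5): e=[-22,7,28] → .
    (2,3)@(5, 7): e=[-18,1,30] → .
  covered (2 px):
    . . . . . . . . . . . .
    . . . . . X . . . . . .
    . . X . . . . . . . . .
    . . . . . . . . . . . .
T2:
  2·area = 42  (B↔C swapped to make it positive)
  edge (12, 2)→(22, 1): d=(10,-1) top-left  bias=+0
  edge (22, 1)→(14, 6): d=(-8,5) right/bottom  bias=-1
  edge (14, 6)→(12, 2): d=(-2,-4) top-left  bias=+0
    (6,1)@(13, 3): e=[11,29,2] → X
    (7,1)@(15, 3): e=[13,19,10] → X
    (8,1)@(17, 3): e=[15,9,18] → X
    (9,1)@(19, 3): e=[17,-1,26] → .
    (6,2)@(13, 5): e=[31,13,-2] → .
    (7,2)@(15, 5): e=[33,3,6] → X
    (8,2)@(17, 5): e=[35,-7,14] → .
    (7,3)@(15, 7): e=[53,-13,2] → .
  covered (4 px):
    . . . . . . . . . . . .
    . . . . . . X X X . . .
    . . . . . . . X . . . .
    . . . . . . . . . . . .
T3:
  2·area = 12  (B↔C swapped to make it positive)
  edge (6, 2)→(18, 8): d=(12,6) right/bottom  bias=-1
  edge (18, 8)→(12, 6): d=(-6,-2) top-left  bias=+0
  edge (12, 6)→(6, 2): d=(-6,-4) top-left  bias=+0
    (1,1)@(3, 3): e=[30,0,-18] → .  [on edge]
    (4,2)@(9, 5): e=[18,0,-6] → .  [on edge]
    (5,2)@(11, 5): e=[6,4,2] → X
    (6,2)@(13, 5): e=[-6,8,10] → .
    (5,3)@(11, 7): e=[30,-8,-10] → .
    (7,3)@(15, 7): e=[6,0,6] → X  [on edge]
    (8,3)@(17, 7): e=[-6,4,14] → .
  covered (2 px):
    . . . . . . . . . . . .
    . . . . . . . . . . . .
    . . . . . X . . . . . .
    . . . . . . . X . . . .

Final: [[5,1],[2,2]]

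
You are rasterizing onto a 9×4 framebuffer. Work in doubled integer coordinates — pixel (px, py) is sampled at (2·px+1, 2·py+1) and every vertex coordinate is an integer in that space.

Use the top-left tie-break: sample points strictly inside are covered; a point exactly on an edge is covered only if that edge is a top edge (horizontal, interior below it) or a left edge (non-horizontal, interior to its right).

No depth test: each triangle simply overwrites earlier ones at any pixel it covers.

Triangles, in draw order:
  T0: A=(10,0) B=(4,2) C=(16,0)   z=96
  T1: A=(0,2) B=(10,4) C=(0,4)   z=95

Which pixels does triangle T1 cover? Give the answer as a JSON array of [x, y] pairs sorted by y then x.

T0:
  2·area = 12  (B↔C swapped to make it positive)
  edge (10, 0)→(16, 0): d=(6,0) top-left  bias=+0
  edge (16, 0)→(4, 2): d=(-12,2) right/bottom  bias=-1
  edge (4, 2)→(10, 0): d=(6,-2) top-left  bias=+0
    (3,0)@(7, 1): e=[6,6,0] → █  [on edge]
    (4,0)@(9, 1): e=[6,2,4] → █
    (5,0)@(11, 1): e=[6,-2,8] → ·
    (0,1)@(1, 3): e=[18,-6,0] → ·  [on edge]
    (3,1)@(7, 3): e=[18,-18,12] → ·
    (4,1)@(9, 3): e=[18,-22,16] → ·
  covered (2 px):
    · · · █ █ · · · ·
    · · · · · · · · ·
    · · · · · · · · ·
    · · · · · · · · ·
T1:
  2·area = 20
  edge (0, 2)→(10, 4): d=(10,2) right/bottom  bias=-1
  edge (10, 4)→(0, 4): d=(-10,0) right/bottom  bias=-1
  edge (0, 4)→(0, 2): d=(0,-2) top-left  bias=+0
    (0,1)@(1, 3): e=[8,10,2] → █
    (1,1)@(3, 3): e=[4,10,6] → █
    (2,1)@(5, 3): e=[0,10,10] → ·  [on edge]
    (0,2)@(1, 5): e=[28,-10,2] → ·
    (1,2)@(3, 5): e=[24,-10,6] → ·
    (7,2)@(15, 5): e=[0,-10,30] → ·  [on edge]
  covered (2 px):
    · · · · · · · · ·
    █ █ · · · · · · ·
    · · · · · · · · ·
    · · · · · · · · ·

Result: [[0,1],[1,1]]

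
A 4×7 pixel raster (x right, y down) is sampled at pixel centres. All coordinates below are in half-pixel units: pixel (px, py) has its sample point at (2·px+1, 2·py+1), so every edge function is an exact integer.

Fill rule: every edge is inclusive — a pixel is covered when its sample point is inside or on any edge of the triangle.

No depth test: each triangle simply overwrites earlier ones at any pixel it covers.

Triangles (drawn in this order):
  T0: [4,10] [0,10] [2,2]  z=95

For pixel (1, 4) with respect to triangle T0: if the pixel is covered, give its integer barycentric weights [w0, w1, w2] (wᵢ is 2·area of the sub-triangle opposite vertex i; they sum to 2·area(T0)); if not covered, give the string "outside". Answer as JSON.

T0:
  2·area = 32
  edge (4, 10)→(0, 10): d=(-4,0) inclusive
  edge (0, 10)→(2, 2): d=(2,-8) inclusive
  edge (2, 2)→(4, 10): d=(2,8) inclusive
    (0,3)@(1, 7): e=[12,2,18] → #
    (1,3)@(3, 7): e=[12,18,2] → #
    (2,3)@(5, 7): e=[12,34,-14] → ·
    (0,4)@(1, 9): e=[4,6,22] → #
    (2,4)@(5, 9): e=[4,38,-10] → ·
    (0,5)@(1, 11): e=[-4,10,26] → ·
    (1,5)@(3, 11): e=[-4,26,10] → ·
  covered (4 px):
    · · · ·
    · · · ·
    · · · ·
    # # · ·
    # # · ·
    · · · ·
    · · · ·

Result: [22,6,4]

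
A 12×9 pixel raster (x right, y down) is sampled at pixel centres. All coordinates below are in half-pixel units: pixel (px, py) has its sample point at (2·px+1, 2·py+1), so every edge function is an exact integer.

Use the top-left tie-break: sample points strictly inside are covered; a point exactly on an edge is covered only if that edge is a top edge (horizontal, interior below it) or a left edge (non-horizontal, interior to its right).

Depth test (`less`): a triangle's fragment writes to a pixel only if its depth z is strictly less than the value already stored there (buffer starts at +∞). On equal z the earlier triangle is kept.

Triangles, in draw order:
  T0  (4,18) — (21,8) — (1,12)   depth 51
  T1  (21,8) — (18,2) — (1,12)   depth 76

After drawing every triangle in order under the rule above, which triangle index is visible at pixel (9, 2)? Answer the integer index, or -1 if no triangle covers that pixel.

T0:
  2·area = 132  (B↔C swapped to make it positive)
  edge (4, 18)→(1, 12): d=(-3,-6) top-left  bias=+0
  edge (1, 12)→(21, 8): d=(20,-4) top-left  bias=+0
  edge (21, 8)→(4, 18): d=(-17,10) right/bottom  bias=-1
    (8,4)@(17, 9): e=[105,4,23] → X
    (9,4)@(19, 9): e=[117,12,3] → X
    (10,4)@(21, 9): e=[129,20,-17] → .
    (3,5)@(7, 11): e=[39,4,89] → X
    (4,5)@(9, 11): e=[51,12,69] → X
    (5,5)@(11, 11): e=[63,20,49] → X
    (6,5)@(13, 11): e=[75,28,29] → X
    (7,5)@(15, 11): e=[87,36,9] → X
    (8,5)@(17, 11): e=[99,44,-11] → .
    (9,5)@(19, 11): e=[111,52,-31] → .
    (1,6)@(3, 13): e=[9,28,95] → X
    (2,6)@(5, 13): e=[21,36,75] → X
  covered (17 px):
    . . . . . . . . . . . .
    . . . . . . . . . . . .
    . . . . . . . . . . . .
    . . . . . . . . . . . .
    . . . . . . . . X X . .
    . . . X X X X X . . . .
    . X X X X X . . . . . .
    . X X X X . . . . . . .
    . . X . . . . . . . . .
T1:
  2·area = 132  (B↔C swapped to make it positive)
  edge (21, 8)→(1, 12): d=(-20,4) right/bottom  bias=-1
  edge (1, 12)→(18, 2): d=(17,-10) top-left  bias=+0
  edge (18, 2)→(21, 8): d=(3,6) right/bottom  bias=-1
    (8,1)@(17, 3): e=[116,7,9] → X
    (9,1)@(19, 3): e=[108,27,-3] → .
    (6,2)@(13, 5): e=[92,1,39] → X
    (7,2)@(15, 5): e=[84,21,27] → X
    (9,2)@(19, 5): e=[68,61,3] → X
    (10,2)@(21, 5): e=[60,81,-9] → .
    (5,3)@(11, 7): e=[60,15,57] → X
    (10,3)@(21, 7): e=[20,115,-3] → .
    (3,4)@(7, 9): e=[36,9,87] → X
    (4,4)@(9, 9): e=[28,29,75] → X
    (8,4)@(17, 9): e=[-4,109,27] → .
    (9,4)@(19, 9): e=[-12,129,15] → .
  covered (17 px):
    . . . . . . . . . . . .
    . . . . . . . . X . . .
    . . . . . . X X X X . .
    . . . . . X X X X X . .
    . . . X X X X X . . . .
    . X X . . . . . . . . .
    . . . . . . . . . . . .
    . . . . . . . . . . . .
    . . . . . . . . . . . .

Z-buffer (winner per pixel, '.' = empty):
  . . . . . . . . . . . .
  . . . . . . . . 1 . . .
  . . . . . . 1 1 1 1 . .
  . . . . . 1 1 1 1 1 . .
  . . . 1 1 1 1 1 0 0 . .
  . 1 1 0 0 0 0 0 . . . .
  . 0 0 0 0 0 . . . . . .
  . 0 0 0 0 . . . . . . .
  . . 0 . . . . . . . . .

Answer: 1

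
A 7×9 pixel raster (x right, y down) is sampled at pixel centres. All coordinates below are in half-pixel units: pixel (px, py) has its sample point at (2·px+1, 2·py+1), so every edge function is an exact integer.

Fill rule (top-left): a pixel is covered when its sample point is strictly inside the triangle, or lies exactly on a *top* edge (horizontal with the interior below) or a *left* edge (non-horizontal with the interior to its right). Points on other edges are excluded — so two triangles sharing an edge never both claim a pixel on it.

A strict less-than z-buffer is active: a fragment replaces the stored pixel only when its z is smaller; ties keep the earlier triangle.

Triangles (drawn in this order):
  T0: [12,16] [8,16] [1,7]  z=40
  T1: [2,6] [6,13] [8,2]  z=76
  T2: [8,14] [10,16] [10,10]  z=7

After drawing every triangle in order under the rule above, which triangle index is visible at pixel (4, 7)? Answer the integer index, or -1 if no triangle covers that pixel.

T0:
  2·area = 36
  edge (12, 16)→(8, 16): d=(-4,0) right/bottom  bias=-1
  edge (8, 16)→(1, 7): d=(-7,-9) top-left  bias=+0
  edge (1, 7)→(12, 16): d=(11,9) right/bottom  bias=-1
    (0,3)@(1, 7): e=[36,0,0] → ·  [on edge]
    (1,4)@(3, 9): e=[28,4,4] → █
    (2,4)@(5, 9): e=[28,22,-14] → ·
    (1,5)@(3, 11): e=[20,-10,26] → ·
    (2,5)@(5, 11): e=[20,8,8] → █
    (3,5)@(7, 11): e=[20,26,-10] → ·
    (2,6)@(5, 13): e=[12,-6,30] → ·
    (3,6)@(7, 13): e=[12,12,12] → █
    (4,6)@(9, 13): e=[12,30,-6] → ·
    (3,7)@(7, 15): e=[4,-2,34] → ·
    (4,7)@(9, 15): e=[4,16,16] → █
    (5,7)@(11, 15): e=[4,34,-2] → ·
  covered (4 px):
    · · · · · · ·
    · · · · · · ·
    · · · · · · ·
    · · · · · · ·
    · █ · · · · ·
    · · █ · · · ·
    · · · █ · · ·
    · · · · █ · ·
    · · · · · · ·
T1:
  2·area = 58  (B↔C swapped to make it positive)
  edge (2, 6)→(8, 2): d=(6,-4) top-left  bias=+0
  edge (8, 2)→(6, 13): d=(-2,11) right/bottom  bias=-1
  edge (6, 13)→(2, 6): d=(-4,-7) top-left  bias=+0
    (3,1)@(7, 3): e=[2,9,47] → █
    (4,1)@(9, 3): e=[10,-13,61] → ·
    (2,2)@(5, 5): e=[6,27,25] → █
    (4,2)@(9, 5): e=[22,-17,53] → ·
    (1,3)@(3, 7): e=[10,45,3] → █
    (4,3)@(9, 7): e=[34,-21,45] → ·
    (1,4)@(3, 9): e=[22,41,-5] → ·
    (2,4)@(5, 9): e=[30,19,9] → █
    (3,4)@(7, 9): e=[38,-3,23] → ·
    (2,5)@(5, 11): e=[42,15,1] → █
    (3,5)@(7, 11): e=[50,-7,15] → ·
    (2,6)@(5, 13): e=[54,11,-7] → ·
  covered (8 px):
    · · · · · · ·
    · · · █ · · ·
    · · █ █ · · ·
    · █ █ █ · · ·
    · · █ · · · ·
    · · █ · · · ·
    · · · · · · ·
    · · · · · · ·
    · · · · · · ·
T2:
  2·area = 12  (B↔C swapped to make it positive)
  edge (8, 14)→(10, 10): d=(2,-4) top-left  bias=+0
  edge (10, 10)→(10, 16): d=(0,6) right/bottom  bias=-1
  edge (10, 16)→(8, 14): d=(-2,-2) top-left  bias=+0
    (0,3)@(1, 7): e=[-42,54,0] → ·  [on edge]
    (1,4)@(3, 9): e=[-30,42,0] → ·  [on edge]
    (2,5)@(5, 11): e=[-18,30,0] → ·  [on edge]
    (3,6)@(7, 13): e=[-6,18,0] → ·  [on edge]
    (4,6)@(9, 13): e=[2,6,4] → █
    (5,6)@(11, 13): e=[10,-6,8] → ·
    (4,7)@(9, 15): e=[6,6,0] → █  [on edge]
    (5,7)@(11, 15): e=[14,-6,4] → ·
    (4,8)@(9, 17): e=[10,6,-4] → ·
    (5,8)@(11, 17): e=[18,-6,0] → ·  [on edge]
  covered (2 px):
    · · · · · · ·
    · · · · · · ·
    · · · · · · ·
    · · · · · · ·
    · · · · · · ·
    · · · · · · ·
    · · · · █ · ·
    · · · · █ · ·
    · · · · · · ·

Z-buffer (winner per pixel, '.' = empty):
  . . . . . . .
  . . . 1 . . .
  . . 1 1 . . .
  . 1 1 1 . . .
  . 0 1 . . . .
  . . 0 . . . .
  . . . 0 2 . .
  . . . . 2 . .
  . . . . . . .

Answer: 2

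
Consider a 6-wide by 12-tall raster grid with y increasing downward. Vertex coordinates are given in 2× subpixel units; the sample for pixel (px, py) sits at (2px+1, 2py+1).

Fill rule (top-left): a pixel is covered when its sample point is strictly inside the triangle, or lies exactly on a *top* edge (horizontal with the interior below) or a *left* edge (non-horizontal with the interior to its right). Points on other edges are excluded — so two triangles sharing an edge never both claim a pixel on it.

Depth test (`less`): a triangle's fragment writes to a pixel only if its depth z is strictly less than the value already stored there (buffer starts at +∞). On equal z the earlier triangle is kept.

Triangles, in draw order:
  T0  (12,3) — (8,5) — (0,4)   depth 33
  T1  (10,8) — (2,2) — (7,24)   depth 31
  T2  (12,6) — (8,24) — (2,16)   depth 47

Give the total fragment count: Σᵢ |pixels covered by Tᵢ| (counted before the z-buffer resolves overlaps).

T0:
  2·area = 20
  edge (12, 3)→(8, 5): d=(-4,2) right/bottom  bias=-1
  edge (8, 5)→(0, 4): d=(-8,-1) top-left  bias=+0
  edge (0, 4)→(12, 3): d=(12,-1) top-left  bias=+0
  covered (0 px):
    · · · · · ·
    · · · · · ·
    · · · · · ·
    · · · · · ·
    · · · · · ·
    · · · · · ·
    · · · · · ·
    · · · · · ·
    · · · · · ·
    · · · · · ·
    · · · · · ·
    · · · · · ·
T1:
  2·area = 146  (B↔C swapped to make it positive)
  edge (10, 8)→(7, 24): d=(-3,16) right/bottom  bias=-1
  edge (7, 24)→(2, 2): d=(-5,-22) top-left  bias=+0
  edge (2, 2)→(10, 8): d=(8,6) right/bottom  bias=-1
    (1,1)@(3, 3): e=[127,17,2] → █
    (2,1)@(5, 3): e=[95,61,-10] → ·
    (1,2)@(3, 5): e=[121,7,18] → █
    (2,2)@(5, 5): e=[89,51,6] → █
    (3,2)@(7, 5): e=[57,95,-6] → ·
    (1,3)@(3, 7): e=[115,-3,34] → ·
    (2,3)@(5, 7): e=[83,41,22] → █
    (3,3)@(7, 7): e=[51,85,10] → █
    (4,3)@(9, 7): e=[19,129,-2] → ·
    (2,4)@(5, 9): e=[77,31,38] → █
    (4,4)@(9, 9): e=[13,119,14] → █
    (5,4)@(11, 9): e=[-19,163,2] → ·
  covered (20 px):
    · · · · · ·
    · █ · · · ·
    · █ █ · · ·
    · · █ █ · ·
    · · █ █ █ ·
    · · █ █ █ ·
    · · █ █ █ ·
    · · █ █ · ·
    · · · █ · ·
    · · · █ · ·
    · · · █ · ·
    · · · █ · ·
T2:
  2·area = 140
  edge (12, 6)→(8, 24): d=(-4,18) right/bottom  bias=-1
  edge (8, 24)→(2, 16): d=(-6,-8) top-left  bias=+0
  edge (2, 16)→(12, 6): d=(10,-10) top-left  bias=+0
    (5,3)@(11, 7): e=[14,126,0] → █  [on edge]
    (4,4)@(9, 9): e=[42,98,0] → █  [on edge]
    (3,5)@(7, 11): e=[70,70,0] → █  [on edge]
    (5,5)@(11, 11): e=[-2,102,40] → ·
    (2,6)@(5, 13): e=[98,42,0] → █  [on edge]
    (5,6)@(11, 13): e=[-10,90,60] → ·
    (1,7)@(3, 15): e=[126,14,0] → █  [on edge]
    (5,7)@(11, 15): e=[-18,78,80] → ·
    (0,8)@(1, 17): e=[154,-14,0] → ·  [on edge]
    (1,8)@(3, 17): e=[118,2,20] → █
    (5,8)@(11, 17): e=[-26,66,100] → ·
    (1,9)@(3, 19): e=[110,-10,40] → ·
  covered (20 px):
    · · · · · ·
    · · · · · ·
    · · · · · ·
    · · · · · █
    · · · · █ █
    · · · █ █ ·
    · · █ █ █ ·
    · █ █ █ █ ·
    · █ █ █ █ ·
    · · █ █ █ ·
    · · · █ · ·
    · · · · · ·

Answer: 40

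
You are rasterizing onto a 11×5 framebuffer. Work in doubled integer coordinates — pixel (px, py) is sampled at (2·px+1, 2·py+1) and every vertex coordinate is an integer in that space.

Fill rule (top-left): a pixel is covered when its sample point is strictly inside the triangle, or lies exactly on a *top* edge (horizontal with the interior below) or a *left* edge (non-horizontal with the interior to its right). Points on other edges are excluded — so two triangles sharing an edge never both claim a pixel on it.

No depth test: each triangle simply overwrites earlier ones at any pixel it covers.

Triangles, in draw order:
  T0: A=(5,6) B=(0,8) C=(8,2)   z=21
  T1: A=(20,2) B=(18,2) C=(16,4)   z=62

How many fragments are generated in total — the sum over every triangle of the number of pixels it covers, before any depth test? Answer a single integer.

T0:
  2·area = 14
  edge (5, 6)→(0, 8): d=(-5,2) right/bottom  bias=-1
  edge (0, 8)→(8, 2): d=(8,-6) top-left  bias=+0
  edge (8, 2)→(5, 6): d=(-3,4) right/bottom  bias=-1
    (3,1)@(7, 3): e=[11,2,1] → X
    (4,1)@(9, 3): e=[7,14,-7] → .
    (2,2)@(5, 5): e=[5,6,3] → X
    (3,2)@(7, 5): e=[1,18,-5] → .
    (2,3)@(5, 7): e=[-5,22,-3] → .
  covered (2 px):
    . . . . . . . . . . .
    . . . X . . . . . . .
    . . X . . . . . . . .
    . . . . . . . . . . .
    . . . . . . . . . . .
T1:
  2·area = 4  (B↔C swapped to make it positive)
  edge (20, 2)→(16, 4): d=(-4,2) right/bottom  bias=-1
  edge (16, 4)→(18, 2): d=(2,-2) top-left  bias=+0
  edge (18, 2)→(20, 2): d=(2,0) top-left  bias=+0
    (9,0)@(19, 1): e=[6,0,-2] → .  [on edge]
    (8,1)@(17, 3): e=[2,0,2] → X  [on edge]
    (9,1)@(19, 3): e=[-2,4,2] → .
    (7,2)@(15, 5): e=[-2,0,6] → .  [on edge]
    (8,2)@(17, 5): e=[-6,4,6] → .
    (6,3)@(13, 7): e=[-6,0,10] → .  [on edge]
    (5,4)@(11, 9): e=[-10,0,14] → .  [on edge]
  covered (1 px):
    . . . . . . . . . . .
    . . . . . . . . X . .
    . . . . . . . . . . .
    . . . . . . . . . . .
    . . . . . . . . . . .

Final: 3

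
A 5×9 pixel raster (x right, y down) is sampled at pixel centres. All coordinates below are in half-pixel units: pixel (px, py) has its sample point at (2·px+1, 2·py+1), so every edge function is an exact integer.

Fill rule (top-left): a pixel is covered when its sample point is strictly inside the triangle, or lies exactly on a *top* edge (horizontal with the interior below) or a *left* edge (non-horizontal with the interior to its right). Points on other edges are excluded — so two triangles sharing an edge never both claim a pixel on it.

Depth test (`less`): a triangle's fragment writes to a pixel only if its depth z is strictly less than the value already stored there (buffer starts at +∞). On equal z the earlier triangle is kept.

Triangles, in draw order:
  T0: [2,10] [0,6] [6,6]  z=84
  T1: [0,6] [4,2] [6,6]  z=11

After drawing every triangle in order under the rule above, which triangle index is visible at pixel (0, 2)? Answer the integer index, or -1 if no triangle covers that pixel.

T0:
  2·area = 24
  edge (2, 10)→(0, 6): d=(-2,-4) top-left  bias=+0
  edge (0, 6)→(6, 6): d=(6,0) top-left  bias=+0
  edge (6, 6)→(2, 10): d=(-4,4) right/bottom  bias=-1
    (4,1)@(9, 3): e=[42,-18,0] → ·  [on edge]
    (3,2)@(7, 5): e=[30,-6,0] → ·  [on edge]
    (0,3)@(1, 7): e=[2,6,16] → █
    (1,3)@(3, 7): e=[10,6,8] → █
    (2,3)@(5, 7): e=[18,6,0] → ·  [on edge]
    (0,4)@(1, 9): e=[-2,18,8] → ·
    (1,4)@(3, 9): e=[6,18,0] → ·  [on edge]
    (0,5)@(1, 11): e=[-6,30,0] → ·  [on edge]
  covered (2 px):
    · · · · ·
    · · · · ·
    · · · · ·
    █ █ · · ·
    · · · · ·
    · · · · ·
    · · · · ·
    · · · · ·
    · · · · ·
T1:
  2·area = 24
  edge (0, 6)→(4, 2): d=(4,-4) top-left  bias=+0
  edge (4, 2)→(6, 6): d=(2,4) right/bottom  bias=-1
  edge (6, 6)→(0, 6): d=(-6,0) right/bottom  bias=-1
    (2,0)@(5, 1): e=[0,-6,30] → ·  [on edge]
    (1,1)@(3, 3): e=[0,6,18] → █  [on edge]
    (2,1)@(5, 3): e=[8,-2,18] → ·
    (0,2)@(1, 5): e=[0,18,6] → █  [on edge]
    (2,2)@(5, 5): e=[16,2,6] → █
    (3,2)@(7, 5): e=[24,-6,6] → ·
    (0,3)@(1, 7): e=[8,22,-6] → ·
    (1,3)@(3, 7): e=[16,14,-6] → ·
    (2,3)@(5, 7): e=[24,6,-6] → ·
  covered (4 px):
    · · · · ·
    · █ · · ·
    █ █ █ · ·
    · · · · ·
    · · · · ·
    · · · · ·
    · · · · ·
    · · · · ·
    · · · · ·

Z-buffer (winner per pixel, '.' = empty):
  . . . . .
  . 1 . . .
  1 1 1 . .
  0 0 . . .
  . . . . .
  . . . . .
  . . . . .
  . . . . .
  . . . . .

Final: 1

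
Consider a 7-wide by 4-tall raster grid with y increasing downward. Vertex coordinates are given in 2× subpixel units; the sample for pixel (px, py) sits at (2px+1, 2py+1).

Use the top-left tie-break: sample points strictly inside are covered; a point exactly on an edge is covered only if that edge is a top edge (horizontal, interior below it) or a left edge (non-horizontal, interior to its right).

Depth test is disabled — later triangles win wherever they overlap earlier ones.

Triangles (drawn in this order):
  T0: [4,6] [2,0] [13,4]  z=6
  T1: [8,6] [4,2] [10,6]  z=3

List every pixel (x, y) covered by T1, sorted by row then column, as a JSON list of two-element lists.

T0:
  2·area = 58
  edge (4, 6)→(2, 0): d=(-2,-6) top-left  bias=+0
  edge (2, 0)→(13, 4): d=(11,4) right/bottom  bias=-1
  edge (13, 4)→(4, 6): d=(-9,2) right/bottom  bias=-1
    (1,0)@(3, 1): e=[4,7,47] → █
    (2,0)@(5, 1): e=[16,-1,43] → ·
    (1,1)@(3, 3): e=[0,29,29] → █  [on edge]
    (2,1)@(5, 3): e=[12,21,25] → █
    (3,1)@(7, 3): e=[24,13,21] → █
    (4,1)@(9, 3): e=[36,5,17] → █
    (5,1)@(11, 3): e=[48,-3,13] → ·
    (1,2)@(3, 5): e=[-4,51,11] → ·
    (2,2)@(5, 5): e=[8,43,7] → █
    (4,2)@(9, 5): e=[32,27,-1] → ·
    (2,3)@(5, 7): e=[4,65,-11] → ·
    (3,3)@(7, 7): e=[16,57,-15] → ·
  covered (7 px):
    · █ · · · · ·
    · █ █ █ █ · ·
    · · █ █ · · ·
    · · · · · · ·
T1:
  2·area = 8
  edge (8, 6)→(4, 2): d=(-4,-4) top-left  bias=+0
  edge (4, 2)→(10, 6): d=(6,4) right/bottom  bias=-1
  edge (10, 6)→(8, 6): d=(-2,0) right/bottom  bias=-1
    (1,0)@(3, 1): e=[0,-2,10] → ·  [on edge]
    (2,1)@(5, 3): e=[0,2,6] → █  [on edge]
    (3,1)@(7, 3): e=[8,-6,6] → ·
    (2,2)@(5, 5): e=[-8,14,2] → ·
    (3,2)@(7, 5): e=[0,6,2] → █  [on edge]
    (4,2)@(9, 5): e=[8,-2,2] → ·
    (3,3)@(7, 7): e=[-8,18,-2] → ·
    (4,3)@(9, 7): e=[0,10,-2] → ·  [on edge]
  covered (2 px):
    · · · · · · ·
    · · █ · · · ·
    · · · █ · · ·
    · · · · · · ·

Answer: [[2,1],[3,2]]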